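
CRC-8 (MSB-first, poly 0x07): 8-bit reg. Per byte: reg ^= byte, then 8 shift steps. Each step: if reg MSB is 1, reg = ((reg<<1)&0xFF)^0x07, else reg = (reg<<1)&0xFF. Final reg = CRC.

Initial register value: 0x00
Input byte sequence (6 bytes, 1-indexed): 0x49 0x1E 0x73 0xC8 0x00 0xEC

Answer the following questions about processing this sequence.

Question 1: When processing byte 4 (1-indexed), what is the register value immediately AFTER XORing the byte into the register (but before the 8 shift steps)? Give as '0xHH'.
Register before byte 4: 0x63
Byte 4: 0xC8
0x63 XOR 0xC8 = 0xAB

Answer: 0xAB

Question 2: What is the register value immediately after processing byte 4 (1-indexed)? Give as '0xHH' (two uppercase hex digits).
After byte 1 (0x49): reg=0xF8
After byte 2 (0x1E): reg=0xBC
After byte 3 (0x73): reg=0x63
After byte 4 (0xC8): reg=0x58

Answer: 0x58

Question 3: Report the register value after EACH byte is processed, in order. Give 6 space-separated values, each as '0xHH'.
0xF8 0xBC 0x63 0x58 0x8F 0x2E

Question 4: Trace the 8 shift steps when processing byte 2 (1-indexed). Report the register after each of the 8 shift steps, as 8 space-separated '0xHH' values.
After byte 1 (0x49): reg=0xF8
Register before byte 2: 0xF8
After XOR with byte 0x1E: 0xE6

Answer: 0xCB 0x91 0x25 0x4A 0x94 0x2F 0x5E 0xBC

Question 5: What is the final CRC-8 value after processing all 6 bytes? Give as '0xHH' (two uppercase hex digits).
Answer: 0x2E

Derivation:
After byte 1 (0x49): reg=0xF8
After byte 2 (0x1E): reg=0xBC
After byte 3 (0x73): reg=0x63
After byte 4 (0xC8): reg=0x58
After byte 5 (0x00): reg=0x8F
After byte 6 (0xEC): reg=0x2E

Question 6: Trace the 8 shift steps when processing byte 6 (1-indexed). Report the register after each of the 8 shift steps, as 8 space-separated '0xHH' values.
Answer: 0xC6 0x8B 0x11 0x22 0x44 0x88 0x17 0x2E

Derivation:
After byte 1 (0x49): reg=0xF8
After byte 2 (0x1E): reg=0xBC
After byte 3 (0x73): reg=0x63
After byte 4 (0xC8): reg=0x58
After byte 5 (0x00): reg=0x8F
Register before byte 6: 0x8F
After XOR with byte 0xEC: 0x63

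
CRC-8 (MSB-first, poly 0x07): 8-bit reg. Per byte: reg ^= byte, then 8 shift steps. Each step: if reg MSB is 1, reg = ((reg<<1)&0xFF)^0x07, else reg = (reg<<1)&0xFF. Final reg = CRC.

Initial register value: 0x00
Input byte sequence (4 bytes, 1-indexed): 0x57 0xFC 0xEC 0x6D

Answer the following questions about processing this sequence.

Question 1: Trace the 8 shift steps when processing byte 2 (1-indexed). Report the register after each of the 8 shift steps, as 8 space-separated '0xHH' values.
After byte 1 (0x57): reg=0xA2
Register before byte 2: 0xA2
After XOR with byte 0xFC: 0x5E

Answer: 0xBC 0x7F 0xFE 0xFB 0xF1 0xE5 0xCD 0x9D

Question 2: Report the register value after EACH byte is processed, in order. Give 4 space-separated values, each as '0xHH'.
0xA2 0x9D 0x50 0xB3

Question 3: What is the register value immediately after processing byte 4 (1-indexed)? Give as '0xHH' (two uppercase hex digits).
After byte 1 (0x57): reg=0xA2
After byte 2 (0xFC): reg=0x9D
After byte 3 (0xEC): reg=0x50
After byte 4 (0x6D): reg=0xB3

Answer: 0xB3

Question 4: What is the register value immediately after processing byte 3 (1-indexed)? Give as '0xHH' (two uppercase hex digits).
After byte 1 (0x57): reg=0xA2
After byte 2 (0xFC): reg=0x9D
After byte 3 (0xEC): reg=0x50

Answer: 0x50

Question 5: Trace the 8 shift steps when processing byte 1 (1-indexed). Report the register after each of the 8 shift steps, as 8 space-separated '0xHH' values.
Register before byte 1: 0x00
After XOR with byte 0x57: 0x57

Answer: 0xAE 0x5B 0xB6 0x6B 0xD6 0xAB 0x51 0xA2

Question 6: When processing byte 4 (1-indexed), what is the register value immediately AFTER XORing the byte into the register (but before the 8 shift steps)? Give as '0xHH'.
Answer: 0x3D

Derivation:
Register before byte 4: 0x50
Byte 4: 0x6D
0x50 XOR 0x6D = 0x3D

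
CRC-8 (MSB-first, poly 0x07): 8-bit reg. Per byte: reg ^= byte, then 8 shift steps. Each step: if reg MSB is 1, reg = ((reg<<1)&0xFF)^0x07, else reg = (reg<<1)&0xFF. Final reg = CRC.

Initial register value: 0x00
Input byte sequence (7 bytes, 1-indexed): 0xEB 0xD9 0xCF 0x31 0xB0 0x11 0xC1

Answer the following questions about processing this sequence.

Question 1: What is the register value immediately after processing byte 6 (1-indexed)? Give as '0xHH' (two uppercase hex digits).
Answer: 0x49

Derivation:
After byte 1 (0xEB): reg=0x9F
After byte 2 (0xD9): reg=0xD5
After byte 3 (0xCF): reg=0x46
After byte 4 (0x31): reg=0x42
After byte 5 (0xB0): reg=0xD0
After byte 6 (0x11): reg=0x49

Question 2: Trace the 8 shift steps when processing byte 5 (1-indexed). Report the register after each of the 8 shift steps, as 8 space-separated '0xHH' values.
After byte 1 (0xEB): reg=0x9F
After byte 2 (0xD9): reg=0xD5
After byte 3 (0xCF): reg=0x46
After byte 4 (0x31): reg=0x42
Register before byte 5: 0x42
After XOR with byte 0xB0: 0xF2

Answer: 0xE3 0xC1 0x85 0x0D 0x1A 0x34 0x68 0xD0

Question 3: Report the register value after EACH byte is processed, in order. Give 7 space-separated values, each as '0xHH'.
0x9F 0xD5 0x46 0x42 0xD0 0x49 0xB1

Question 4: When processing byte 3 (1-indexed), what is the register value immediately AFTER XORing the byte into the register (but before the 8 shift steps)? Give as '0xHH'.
Answer: 0x1A

Derivation:
Register before byte 3: 0xD5
Byte 3: 0xCF
0xD5 XOR 0xCF = 0x1A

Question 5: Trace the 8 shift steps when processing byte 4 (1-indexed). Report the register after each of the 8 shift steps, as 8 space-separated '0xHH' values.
After byte 1 (0xEB): reg=0x9F
After byte 2 (0xD9): reg=0xD5
After byte 3 (0xCF): reg=0x46
Register before byte 4: 0x46
After XOR with byte 0x31: 0x77

Answer: 0xEE 0xDB 0xB1 0x65 0xCA 0x93 0x21 0x42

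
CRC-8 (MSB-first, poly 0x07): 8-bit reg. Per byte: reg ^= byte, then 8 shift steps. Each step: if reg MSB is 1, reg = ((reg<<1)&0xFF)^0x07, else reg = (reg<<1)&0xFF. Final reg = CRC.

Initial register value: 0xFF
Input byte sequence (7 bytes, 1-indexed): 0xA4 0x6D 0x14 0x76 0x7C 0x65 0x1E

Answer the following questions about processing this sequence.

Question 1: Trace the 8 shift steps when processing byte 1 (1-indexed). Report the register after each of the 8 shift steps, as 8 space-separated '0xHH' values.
Register before byte 1: 0xFF
After XOR with byte 0xA4: 0x5B

Answer: 0xB6 0x6B 0xD6 0xAB 0x51 0xA2 0x43 0x86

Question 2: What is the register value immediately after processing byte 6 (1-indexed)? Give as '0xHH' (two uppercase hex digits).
After byte 1 (0xA4): reg=0x86
After byte 2 (0x6D): reg=0x9F
After byte 3 (0x14): reg=0xB8
After byte 4 (0x76): reg=0x64
After byte 5 (0x7C): reg=0x48
After byte 6 (0x65): reg=0xC3

Answer: 0xC3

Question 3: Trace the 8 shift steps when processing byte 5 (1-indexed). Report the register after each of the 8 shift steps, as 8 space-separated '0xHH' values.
Answer: 0x30 0x60 0xC0 0x87 0x09 0x12 0x24 0x48

Derivation:
After byte 1 (0xA4): reg=0x86
After byte 2 (0x6D): reg=0x9F
After byte 3 (0x14): reg=0xB8
After byte 4 (0x76): reg=0x64
Register before byte 5: 0x64
After XOR with byte 0x7C: 0x18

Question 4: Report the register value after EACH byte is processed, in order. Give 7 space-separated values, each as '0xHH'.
0x86 0x9F 0xB8 0x64 0x48 0xC3 0x1D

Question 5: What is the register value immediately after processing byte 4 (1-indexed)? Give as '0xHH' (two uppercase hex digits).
After byte 1 (0xA4): reg=0x86
After byte 2 (0x6D): reg=0x9F
After byte 3 (0x14): reg=0xB8
After byte 4 (0x76): reg=0x64

Answer: 0x64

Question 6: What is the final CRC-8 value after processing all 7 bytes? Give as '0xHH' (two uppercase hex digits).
Answer: 0x1D

Derivation:
After byte 1 (0xA4): reg=0x86
After byte 2 (0x6D): reg=0x9F
After byte 3 (0x14): reg=0xB8
After byte 4 (0x76): reg=0x64
After byte 5 (0x7C): reg=0x48
After byte 6 (0x65): reg=0xC3
After byte 7 (0x1E): reg=0x1D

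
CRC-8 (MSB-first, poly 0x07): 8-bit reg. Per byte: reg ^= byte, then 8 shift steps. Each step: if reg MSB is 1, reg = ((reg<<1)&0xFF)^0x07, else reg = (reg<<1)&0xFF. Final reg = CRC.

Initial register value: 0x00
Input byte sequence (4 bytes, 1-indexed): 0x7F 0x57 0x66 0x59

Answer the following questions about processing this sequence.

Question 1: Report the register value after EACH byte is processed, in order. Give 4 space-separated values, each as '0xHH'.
0x7A 0xC3 0x72 0xD1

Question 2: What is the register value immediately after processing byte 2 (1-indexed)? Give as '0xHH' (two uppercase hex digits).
After byte 1 (0x7F): reg=0x7A
After byte 2 (0x57): reg=0xC3

Answer: 0xC3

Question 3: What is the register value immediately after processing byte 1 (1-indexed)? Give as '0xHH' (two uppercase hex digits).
Answer: 0x7A

Derivation:
After byte 1 (0x7F): reg=0x7A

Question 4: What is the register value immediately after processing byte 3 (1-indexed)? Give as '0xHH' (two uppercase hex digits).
Answer: 0x72

Derivation:
After byte 1 (0x7F): reg=0x7A
After byte 2 (0x57): reg=0xC3
After byte 3 (0x66): reg=0x72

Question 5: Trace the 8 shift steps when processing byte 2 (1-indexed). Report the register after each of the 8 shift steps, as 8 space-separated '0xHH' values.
Answer: 0x5A 0xB4 0x6F 0xDE 0xBB 0x71 0xE2 0xC3

Derivation:
After byte 1 (0x7F): reg=0x7A
Register before byte 2: 0x7A
After XOR with byte 0x57: 0x2D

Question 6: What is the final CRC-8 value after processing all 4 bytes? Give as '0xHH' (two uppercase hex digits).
After byte 1 (0x7F): reg=0x7A
After byte 2 (0x57): reg=0xC3
After byte 3 (0x66): reg=0x72
After byte 4 (0x59): reg=0xD1

Answer: 0xD1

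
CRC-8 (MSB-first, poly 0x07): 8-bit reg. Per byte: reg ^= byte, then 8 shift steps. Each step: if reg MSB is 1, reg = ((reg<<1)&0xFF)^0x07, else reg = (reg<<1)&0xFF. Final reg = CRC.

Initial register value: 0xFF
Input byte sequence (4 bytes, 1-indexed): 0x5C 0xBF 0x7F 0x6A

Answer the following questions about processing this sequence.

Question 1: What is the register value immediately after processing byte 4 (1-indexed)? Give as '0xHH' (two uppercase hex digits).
Answer: 0x18

Derivation:
After byte 1 (0x5C): reg=0x60
After byte 2 (0xBF): reg=0x13
After byte 3 (0x7F): reg=0x03
After byte 4 (0x6A): reg=0x18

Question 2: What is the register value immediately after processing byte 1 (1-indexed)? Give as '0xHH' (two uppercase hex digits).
After byte 1 (0x5C): reg=0x60

Answer: 0x60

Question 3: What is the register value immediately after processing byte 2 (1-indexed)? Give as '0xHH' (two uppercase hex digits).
After byte 1 (0x5C): reg=0x60
After byte 2 (0xBF): reg=0x13

Answer: 0x13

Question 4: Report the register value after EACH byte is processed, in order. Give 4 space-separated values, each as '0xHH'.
0x60 0x13 0x03 0x18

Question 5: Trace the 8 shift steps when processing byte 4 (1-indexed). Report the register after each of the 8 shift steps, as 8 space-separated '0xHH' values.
After byte 1 (0x5C): reg=0x60
After byte 2 (0xBF): reg=0x13
After byte 3 (0x7F): reg=0x03
Register before byte 4: 0x03
After XOR with byte 0x6A: 0x69

Answer: 0xD2 0xA3 0x41 0x82 0x03 0x06 0x0C 0x18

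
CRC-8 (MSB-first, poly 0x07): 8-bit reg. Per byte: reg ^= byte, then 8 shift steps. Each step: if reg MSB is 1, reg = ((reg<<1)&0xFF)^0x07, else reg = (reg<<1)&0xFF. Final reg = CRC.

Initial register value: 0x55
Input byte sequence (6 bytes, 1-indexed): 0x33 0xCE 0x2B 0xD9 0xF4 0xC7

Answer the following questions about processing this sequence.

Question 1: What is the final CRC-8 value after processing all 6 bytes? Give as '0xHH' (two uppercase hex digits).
After byte 1 (0x33): reg=0x35
After byte 2 (0xCE): reg=0xEF
After byte 3 (0x2B): reg=0x52
After byte 4 (0xD9): reg=0xB8
After byte 5 (0xF4): reg=0xE3
After byte 6 (0xC7): reg=0xFC

Answer: 0xFC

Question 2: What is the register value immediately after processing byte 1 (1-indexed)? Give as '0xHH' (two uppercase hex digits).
Answer: 0x35

Derivation:
After byte 1 (0x33): reg=0x35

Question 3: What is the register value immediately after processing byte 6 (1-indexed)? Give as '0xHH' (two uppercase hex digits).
Answer: 0xFC

Derivation:
After byte 1 (0x33): reg=0x35
After byte 2 (0xCE): reg=0xEF
After byte 3 (0x2B): reg=0x52
After byte 4 (0xD9): reg=0xB8
After byte 5 (0xF4): reg=0xE3
After byte 6 (0xC7): reg=0xFC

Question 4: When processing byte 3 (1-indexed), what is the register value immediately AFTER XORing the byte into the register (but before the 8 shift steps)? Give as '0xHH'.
Register before byte 3: 0xEF
Byte 3: 0x2B
0xEF XOR 0x2B = 0xC4

Answer: 0xC4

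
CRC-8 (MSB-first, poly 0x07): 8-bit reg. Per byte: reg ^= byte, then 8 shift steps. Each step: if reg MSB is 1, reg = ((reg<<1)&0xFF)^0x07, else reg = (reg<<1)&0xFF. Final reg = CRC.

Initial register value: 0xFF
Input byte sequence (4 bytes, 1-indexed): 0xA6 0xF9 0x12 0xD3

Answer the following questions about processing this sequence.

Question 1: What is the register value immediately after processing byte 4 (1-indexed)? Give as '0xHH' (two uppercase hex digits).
After byte 1 (0xA6): reg=0x88
After byte 2 (0xF9): reg=0x50
After byte 3 (0x12): reg=0xC9
After byte 4 (0xD3): reg=0x46

Answer: 0x46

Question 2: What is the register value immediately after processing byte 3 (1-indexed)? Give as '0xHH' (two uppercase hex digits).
Answer: 0xC9

Derivation:
After byte 1 (0xA6): reg=0x88
After byte 2 (0xF9): reg=0x50
After byte 3 (0x12): reg=0xC9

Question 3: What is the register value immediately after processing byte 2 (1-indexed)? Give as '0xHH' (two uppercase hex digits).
After byte 1 (0xA6): reg=0x88
After byte 2 (0xF9): reg=0x50

Answer: 0x50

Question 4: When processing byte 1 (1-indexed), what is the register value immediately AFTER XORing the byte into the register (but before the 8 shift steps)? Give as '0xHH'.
Register before byte 1: 0xFF
Byte 1: 0xA6
0xFF XOR 0xA6 = 0x59

Answer: 0x59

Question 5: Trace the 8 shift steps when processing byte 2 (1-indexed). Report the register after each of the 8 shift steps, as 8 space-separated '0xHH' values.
After byte 1 (0xA6): reg=0x88
Register before byte 2: 0x88
After XOR with byte 0xF9: 0x71

Answer: 0xE2 0xC3 0x81 0x05 0x0A 0x14 0x28 0x50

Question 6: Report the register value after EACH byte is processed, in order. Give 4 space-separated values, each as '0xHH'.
0x88 0x50 0xC9 0x46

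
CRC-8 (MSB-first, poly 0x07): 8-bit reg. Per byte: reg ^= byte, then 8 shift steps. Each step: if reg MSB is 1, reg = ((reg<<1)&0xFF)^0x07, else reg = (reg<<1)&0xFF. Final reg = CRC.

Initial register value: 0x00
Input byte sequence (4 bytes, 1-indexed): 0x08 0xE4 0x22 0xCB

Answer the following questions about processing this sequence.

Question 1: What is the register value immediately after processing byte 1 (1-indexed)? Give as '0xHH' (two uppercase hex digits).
Answer: 0x38

Derivation:
After byte 1 (0x08): reg=0x38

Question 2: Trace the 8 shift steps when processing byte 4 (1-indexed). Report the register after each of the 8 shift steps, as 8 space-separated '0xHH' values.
After byte 1 (0x08): reg=0x38
After byte 2 (0xE4): reg=0x1A
After byte 3 (0x22): reg=0xA8
Register before byte 4: 0xA8
After XOR with byte 0xCB: 0x63

Answer: 0xC6 0x8B 0x11 0x22 0x44 0x88 0x17 0x2E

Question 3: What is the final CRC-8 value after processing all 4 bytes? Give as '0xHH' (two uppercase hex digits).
Answer: 0x2E

Derivation:
After byte 1 (0x08): reg=0x38
After byte 2 (0xE4): reg=0x1A
After byte 3 (0x22): reg=0xA8
After byte 4 (0xCB): reg=0x2E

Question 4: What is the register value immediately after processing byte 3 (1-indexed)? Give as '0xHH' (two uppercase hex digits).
After byte 1 (0x08): reg=0x38
After byte 2 (0xE4): reg=0x1A
After byte 3 (0x22): reg=0xA8

Answer: 0xA8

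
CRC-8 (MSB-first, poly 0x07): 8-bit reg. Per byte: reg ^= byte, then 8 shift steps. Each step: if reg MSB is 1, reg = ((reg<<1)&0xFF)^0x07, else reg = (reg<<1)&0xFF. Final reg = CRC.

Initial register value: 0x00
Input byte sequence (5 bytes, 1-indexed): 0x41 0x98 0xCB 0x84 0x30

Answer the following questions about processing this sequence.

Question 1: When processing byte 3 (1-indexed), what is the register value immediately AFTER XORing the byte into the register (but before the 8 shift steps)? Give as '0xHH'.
Answer: 0x44

Derivation:
Register before byte 3: 0x8F
Byte 3: 0xCB
0x8F XOR 0xCB = 0x44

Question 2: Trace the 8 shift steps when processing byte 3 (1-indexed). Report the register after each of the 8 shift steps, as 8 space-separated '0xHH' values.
Answer: 0x88 0x17 0x2E 0x5C 0xB8 0x77 0xEE 0xDB

Derivation:
After byte 1 (0x41): reg=0xC0
After byte 2 (0x98): reg=0x8F
Register before byte 3: 0x8F
After XOR with byte 0xCB: 0x44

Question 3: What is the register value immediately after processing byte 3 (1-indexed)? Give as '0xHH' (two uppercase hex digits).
Answer: 0xDB

Derivation:
After byte 1 (0x41): reg=0xC0
After byte 2 (0x98): reg=0x8F
After byte 3 (0xCB): reg=0xDB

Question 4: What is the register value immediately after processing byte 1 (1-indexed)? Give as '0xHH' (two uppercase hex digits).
After byte 1 (0x41): reg=0xC0

Answer: 0xC0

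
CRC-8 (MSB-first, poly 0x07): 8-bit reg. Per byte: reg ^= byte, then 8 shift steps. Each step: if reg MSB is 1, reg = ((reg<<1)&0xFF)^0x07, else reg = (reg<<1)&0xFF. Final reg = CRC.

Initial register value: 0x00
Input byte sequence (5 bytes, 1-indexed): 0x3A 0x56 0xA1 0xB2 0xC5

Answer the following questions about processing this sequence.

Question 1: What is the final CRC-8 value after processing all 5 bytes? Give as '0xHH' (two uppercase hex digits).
Answer: 0x10

Derivation:
After byte 1 (0x3A): reg=0xA6
After byte 2 (0x56): reg=0xDE
After byte 3 (0xA1): reg=0x7A
After byte 4 (0xB2): reg=0x76
After byte 5 (0xC5): reg=0x10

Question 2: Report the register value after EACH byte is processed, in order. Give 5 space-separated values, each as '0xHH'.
0xA6 0xDE 0x7A 0x76 0x10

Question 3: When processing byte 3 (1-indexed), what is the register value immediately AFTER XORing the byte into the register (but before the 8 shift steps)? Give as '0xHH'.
Answer: 0x7F

Derivation:
Register before byte 3: 0xDE
Byte 3: 0xA1
0xDE XOR 0xA1 = 0x7F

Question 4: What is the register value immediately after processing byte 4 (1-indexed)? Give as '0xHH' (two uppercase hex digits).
After byte 1 (0x3A): reg=0xA6
After byte 2 (0x56): reg=0xDE
After byte 3 (0xA1): reg=0x7A
After byte 4 (0xB2): reg=0x76

Answer: 0x76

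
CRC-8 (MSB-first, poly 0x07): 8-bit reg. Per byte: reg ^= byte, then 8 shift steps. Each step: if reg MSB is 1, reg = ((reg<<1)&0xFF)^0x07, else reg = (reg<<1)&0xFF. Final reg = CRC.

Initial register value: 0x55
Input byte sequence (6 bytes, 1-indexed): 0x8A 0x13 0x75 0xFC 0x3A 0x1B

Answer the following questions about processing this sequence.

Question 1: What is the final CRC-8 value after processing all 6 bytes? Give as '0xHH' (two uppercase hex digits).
After byte 1 (0x8A): reg=0x13
After byte 2 (0x13): reg=0x00
After byte 3 (0x75): reg=0x4C
After byte 4 (0xFC): reg=0x19
After byte 5 (0x3A): reg=0xE9
After byte 6 (0x1B): reg=0xD0

Answer: 0xD0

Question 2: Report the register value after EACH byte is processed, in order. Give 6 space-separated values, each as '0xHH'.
0x13 0x00 0x4C 0x19 0xE9 0xD0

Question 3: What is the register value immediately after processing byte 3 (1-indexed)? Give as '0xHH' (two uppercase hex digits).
Answer: 0x4C

Derivation:
After byte 1 (0x8A): reg=0x13
After byte 2 (0x13): reg=0x00
After byte 3 (0x75): reg=0x4C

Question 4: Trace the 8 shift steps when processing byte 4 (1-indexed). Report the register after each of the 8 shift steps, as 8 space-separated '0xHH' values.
Answer: 0x67 0xCE 0x9B 0x31 0x62 0xC4 0x8F 0x19

Derivation:
After byte 1 (0x8A): reg=0x13
After byte 2 (0x13): reg=0x00
After byte 3 (0x75): reg=0x4C
Register before byte 4: 0x4C
After XOR with byte 0xFC: 0xB0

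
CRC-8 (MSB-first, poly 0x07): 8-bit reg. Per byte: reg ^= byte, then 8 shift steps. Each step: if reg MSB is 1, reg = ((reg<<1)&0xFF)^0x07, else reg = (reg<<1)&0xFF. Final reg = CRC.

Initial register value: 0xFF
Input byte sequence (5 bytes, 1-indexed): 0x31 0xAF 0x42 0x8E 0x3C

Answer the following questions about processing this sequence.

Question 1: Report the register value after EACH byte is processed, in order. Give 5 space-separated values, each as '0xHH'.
0x64 0x7F 0xB3 0xB3 0xA4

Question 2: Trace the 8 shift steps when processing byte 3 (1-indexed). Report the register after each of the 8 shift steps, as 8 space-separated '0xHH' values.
After byte 1 (0x31): reg=0x64
After byte 2 (0xAF): reg=0x7F
Register before byte 3: 0x7F
After XOR with byte 0x42: 0x3D

Answer: 0x7A 0xF4 0xEF 0xD9 0xB5 0x6D 0xDA 0xB3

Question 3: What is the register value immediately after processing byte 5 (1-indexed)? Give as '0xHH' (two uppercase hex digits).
Answer: 0xA4

Derivation:
After byte 1 (0x31): reg=0x64
After byte 2 (0xAF): reg=0x7F
After byte 3 (0x42): reg=0xB3
After byte 4 (0x8E): reg=0xB3
After byte 5 (0x3C): reg=0xA4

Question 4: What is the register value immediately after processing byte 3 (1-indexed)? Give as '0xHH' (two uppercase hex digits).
After byte 1 (0x31): reg=0x64
After byte 2 (0xAF): reg=0x7F
After byte 3 (0x42): reg=0xB3

Answer: 0xB3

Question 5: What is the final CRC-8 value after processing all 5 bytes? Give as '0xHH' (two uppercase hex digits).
After byte 1 (0x31): reg=0x64
After byte 2 (0xAF): reg=0x7F
After byte 3 (0x42): reg=0xB3
After byte 4 (0x8E): reg=0xB3
After byte 5 (0x3C): reg=0xA4

Answer: 0xA4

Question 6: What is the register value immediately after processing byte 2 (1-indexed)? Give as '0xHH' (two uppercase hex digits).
Answer: 0x7F

Derivation:
After byte 1 (0x31): reg=0x64
After byte 2 (0xAF): reg=0x7F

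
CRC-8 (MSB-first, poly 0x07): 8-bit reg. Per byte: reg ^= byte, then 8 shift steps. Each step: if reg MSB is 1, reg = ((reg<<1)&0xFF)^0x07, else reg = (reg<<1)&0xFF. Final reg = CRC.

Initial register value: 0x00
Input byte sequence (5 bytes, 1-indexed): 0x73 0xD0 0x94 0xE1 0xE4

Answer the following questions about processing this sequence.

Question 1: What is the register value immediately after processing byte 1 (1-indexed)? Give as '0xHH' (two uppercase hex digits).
After byte 1 (0x73): reg=0x5E

Answer: 0x5E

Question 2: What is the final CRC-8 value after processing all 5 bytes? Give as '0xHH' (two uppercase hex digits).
After byte 1 (0x73): reg=0x5E
After byte 2 (0xD0): reg=0xA3
After byte 3 (0x94): reg=0x85
After byte 4 (0xE1): reg=0x3B
After byte 5 (0xE4): reg=0x13

Answer: 0x13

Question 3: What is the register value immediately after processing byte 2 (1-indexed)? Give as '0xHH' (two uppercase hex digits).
After byte 1 (0x73): reg=0x5E
After byte 2 (0xD0): reg=0xA3

Answer: 0xA3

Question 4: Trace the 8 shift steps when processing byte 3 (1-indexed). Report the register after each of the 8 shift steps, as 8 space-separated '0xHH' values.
Answer: 0x6E 0xDC 0xBF 0x79 0xF2 0xE3 0xC1 0x85

Derivation:
After byte 1 (0x73): reg=0x5E
After byte 2 (0xD0): reg=0xA3
Register before byte 3: 0xA3
After XOR with byte 0x94: 0x37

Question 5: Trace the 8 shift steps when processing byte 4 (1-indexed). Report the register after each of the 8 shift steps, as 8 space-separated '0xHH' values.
After byte 1 (0x73): reg=0x5E
After byte 2 (0xD0): reg=0xA3
After byte 3 (0x94): reg=0x85
Register before byte 4: 0x85
After XOR with byte 0xE1: 0x64

Answer: 0xC8 0x97 0x29 0x52 0xA4 0x4F 0x9E 0x3B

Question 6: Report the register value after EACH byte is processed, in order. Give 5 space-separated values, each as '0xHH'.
0x5E 0xA3 0x85 0x3B 0x13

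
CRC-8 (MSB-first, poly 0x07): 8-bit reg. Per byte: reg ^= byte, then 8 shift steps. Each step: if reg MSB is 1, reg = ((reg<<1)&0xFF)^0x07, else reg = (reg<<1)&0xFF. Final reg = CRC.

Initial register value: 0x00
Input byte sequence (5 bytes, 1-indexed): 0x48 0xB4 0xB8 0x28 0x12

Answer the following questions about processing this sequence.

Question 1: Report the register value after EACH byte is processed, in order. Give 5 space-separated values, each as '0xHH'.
0xFF 0xF6 0xED 0x55 0xD2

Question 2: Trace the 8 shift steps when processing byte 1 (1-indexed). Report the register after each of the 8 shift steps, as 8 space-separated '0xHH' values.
Answer: 0x90 0x27 0x4E 0x9C 0x3F 0x7E 0xFC 0xFF

Derivation:
Register before byte 1: 0x00
After XOR with byte 0x48: 0x48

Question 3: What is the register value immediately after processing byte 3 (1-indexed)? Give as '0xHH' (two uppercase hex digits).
Answer: 0xED

Derivation:
After byte 1 (0x48): reg=0xFF
After byte 2 (0xB4): reg=0xF6
After byte 3 (0xB8): reg=0xED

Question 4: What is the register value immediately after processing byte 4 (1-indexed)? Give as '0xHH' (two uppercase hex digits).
After byte 1 (0x48): reg=0xFF
After byte 2 (0xB4): reg=0xF6
After byte 3 (0xB8): reg=0xED
After byte 4 (0x28): reg=0x55

Answer: 0x55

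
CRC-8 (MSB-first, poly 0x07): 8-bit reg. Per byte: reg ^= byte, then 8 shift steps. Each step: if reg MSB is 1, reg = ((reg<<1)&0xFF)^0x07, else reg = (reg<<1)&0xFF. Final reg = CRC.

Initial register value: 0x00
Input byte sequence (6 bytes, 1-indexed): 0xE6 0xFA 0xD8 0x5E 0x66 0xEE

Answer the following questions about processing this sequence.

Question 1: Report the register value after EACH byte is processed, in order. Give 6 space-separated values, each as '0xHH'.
0xBC 0xD5 0x23 0x74 0x7E 0xF9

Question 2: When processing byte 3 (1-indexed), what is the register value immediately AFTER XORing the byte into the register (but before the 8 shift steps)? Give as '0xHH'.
Answer: 0x0D

Derivation:
Register before byte 3: 0xD5
Byte 3: 0xD8
0xD5 XOR 0xD8 = 0x0D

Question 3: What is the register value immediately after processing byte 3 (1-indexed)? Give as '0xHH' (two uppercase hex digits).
Answer: 0x23

Derivation:
After byte 1 (0xE6): reg=0xBC
After byte 2 (0xFA): reg=0xD5
After byte 3 (0xD8): reg=0x23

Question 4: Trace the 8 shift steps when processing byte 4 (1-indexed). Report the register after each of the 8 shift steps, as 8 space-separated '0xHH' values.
Answer: 0xFA 0xF3 0xE1 0xC5 0x8D 0x1D 0x3A 0x74

Derivation:
After byte 1 (0xE6): reg=0xBC
After byte 2 (0xFA): reg=0xD5
After byte 3 (0xD8): reg=0x23
Register before byte 4: 0x23
After XOR with byte 0x5E: 0x7D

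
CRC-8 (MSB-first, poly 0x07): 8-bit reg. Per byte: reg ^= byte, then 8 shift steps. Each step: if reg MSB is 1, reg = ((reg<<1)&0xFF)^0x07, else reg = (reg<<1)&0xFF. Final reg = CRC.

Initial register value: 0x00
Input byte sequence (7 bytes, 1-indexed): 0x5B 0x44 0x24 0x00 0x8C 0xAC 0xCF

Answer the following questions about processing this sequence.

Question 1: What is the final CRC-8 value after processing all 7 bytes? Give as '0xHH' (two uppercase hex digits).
Answer: 0x55

Derivation:
After byte 1 (0x5B): reg=0x86
After byte 2 (0x44): reg=0x40
After byte 3 (0x24): reg=0x3B
After byte 4 (0x00): reg=0xA1
After byte 5 (0x8C): reg=0xC3
After byte 6 (0xAC): reg=0x0A
After byte 7 (0xCF): reg=0x55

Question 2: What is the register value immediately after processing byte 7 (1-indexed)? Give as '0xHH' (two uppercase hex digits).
After byte 1 (0x5B): reg=0x86
After byte 2 (0x44): reg=0x40
After byte 3 (0x24): reg=0x3B
After byte 4 (0x00): reg=0xA1
After byte 5 (0x8C): reg=0xC3
After byte 6 (0xAC): reg=0x0A
After byte 7 (0xCF): reg=0x55

Answer: 0x55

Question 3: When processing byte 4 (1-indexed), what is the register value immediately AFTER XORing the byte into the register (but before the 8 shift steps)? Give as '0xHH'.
Register before byte 4: 0x3B
Byte 4: 0x00
0x3B XOR 0x00 = 0x3B

Answer: 0x3B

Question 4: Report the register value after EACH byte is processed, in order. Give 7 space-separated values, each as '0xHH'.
0x86 0x40 0x3B 0xA1 0xC3 0x0A 0x55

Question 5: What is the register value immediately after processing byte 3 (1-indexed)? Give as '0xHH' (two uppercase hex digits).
Answer: 0x3B

Derivation:
After byte 1 (0x5B): reg=0x86
After byte 2 (0x44): reg=0x40
After byte 3 (0x24): reg=0x3B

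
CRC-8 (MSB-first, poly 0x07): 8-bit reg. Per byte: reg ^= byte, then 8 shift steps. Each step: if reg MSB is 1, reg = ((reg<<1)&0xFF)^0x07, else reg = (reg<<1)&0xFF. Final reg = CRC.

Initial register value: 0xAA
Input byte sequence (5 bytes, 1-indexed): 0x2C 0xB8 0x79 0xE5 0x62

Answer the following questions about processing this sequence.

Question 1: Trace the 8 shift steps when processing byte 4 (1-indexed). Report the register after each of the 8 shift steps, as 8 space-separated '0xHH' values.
Answer: 0x38 0x70 0xE0 0xC7 0x89 0x15 0x2A 0x54

Derivation:
After byte 1 (0x2C): reg=0x9B
After byte 2 (0xB8): reg=0xE9
After byte 3 (0x79): reg=0xF9
Register before byte 4: 0xF9
After XOR with byte 0xE5: 0x1C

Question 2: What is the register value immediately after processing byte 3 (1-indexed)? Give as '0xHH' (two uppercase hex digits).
After byte 1 (0x2C): reg=0x9B
After byte 2 (0xB8): reg=0xE9
After byte 3 (0x79): reg=0xF9

Answer: 0xF9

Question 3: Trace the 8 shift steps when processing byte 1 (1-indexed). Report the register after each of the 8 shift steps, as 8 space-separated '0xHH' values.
Answer: 0x0B 0x16 0x2C 0x58 0xB0 0x67 0xCE 0x9B

Derivation:
Register before byte 1: 0xAA
After XOR with byte 0x2C: 0x86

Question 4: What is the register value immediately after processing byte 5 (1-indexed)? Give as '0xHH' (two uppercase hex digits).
After byte 1 (0x2C): reg=0x9B
After byte 2 (0xB8): reg=0xE9
After byte 3 (0x79): reg=0xF9
After byte 4 (0xE5): reg=0x54
After byte 5 (0x62): reg=0x82

Answer: 0x82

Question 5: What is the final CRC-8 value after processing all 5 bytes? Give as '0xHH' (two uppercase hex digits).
Answer: 0x82

Derivation:
After byte 1 (0x2C): reg=0x9B
After byte 2 (0xB8): reg=0xE9
After byte 3 (0x79): reg=0xF9
After byte 4 (0xE5): reg=0x54
After byte 5 (0x62): reg=0x82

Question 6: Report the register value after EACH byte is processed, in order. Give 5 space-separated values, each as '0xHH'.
0x9B 0xE9 0xF9 0x54 0x82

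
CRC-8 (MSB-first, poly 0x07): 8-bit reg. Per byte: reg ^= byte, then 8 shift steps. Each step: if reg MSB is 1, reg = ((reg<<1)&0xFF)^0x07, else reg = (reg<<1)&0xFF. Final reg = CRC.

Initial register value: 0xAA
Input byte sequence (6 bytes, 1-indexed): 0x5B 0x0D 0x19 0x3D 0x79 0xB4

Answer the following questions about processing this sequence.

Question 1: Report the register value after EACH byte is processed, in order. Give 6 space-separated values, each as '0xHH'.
0xD9 0x22 0xA1 0xDD 0x75 0x49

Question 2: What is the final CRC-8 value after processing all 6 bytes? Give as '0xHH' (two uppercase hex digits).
Answer: 0x49

Derivation:
After byte 1 (0x5B): reg=0xD9
After byte 2 (0x0D): reg=0x22
After byte 3 (0x19): reg=0xA1
After byte 4 (0x3D): reg=0xDD
After byte 5 (0x79): reg=0x75
After byte 6 (0xB4): reg=0x49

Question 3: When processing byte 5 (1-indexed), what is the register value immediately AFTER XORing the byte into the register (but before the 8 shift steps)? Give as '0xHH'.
Answer: 0xA4

Derivation:
Register before byte 5: 0xDD
Byte 5: 0x79
0xDD XOR 0x79 = 0xA4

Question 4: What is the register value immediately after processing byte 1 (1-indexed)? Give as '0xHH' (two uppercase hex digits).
Answer: 0xD9

Derivation:
After byte 1 (0x5B): reg=0xD9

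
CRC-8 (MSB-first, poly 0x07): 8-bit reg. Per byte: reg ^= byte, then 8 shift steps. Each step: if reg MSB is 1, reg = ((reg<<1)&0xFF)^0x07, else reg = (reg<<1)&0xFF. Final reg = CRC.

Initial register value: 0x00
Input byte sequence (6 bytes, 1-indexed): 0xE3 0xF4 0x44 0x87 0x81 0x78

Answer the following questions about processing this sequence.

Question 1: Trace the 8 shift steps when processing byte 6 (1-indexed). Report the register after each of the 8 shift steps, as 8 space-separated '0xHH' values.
Answer: 0x87 0x09 0x12 0x24 0x48 0x90 0x27 0x4E

Derivation:
After byte 1 (0xE3): reg=0xA7
After byte 2 (0xF4): reg=0xBE
After byte 3 (0x44): reg=0xE8
After byte 4 (0x87): reg=0x0A
After byte 5 (0x81): reg=0xB8
Register before byte 6: 0xB8
After XOR with byte 0x78: 0xC0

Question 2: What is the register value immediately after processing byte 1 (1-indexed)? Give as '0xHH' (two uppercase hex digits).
After byte 1 (0xE3): reg=0xA7

Answer: 0xA7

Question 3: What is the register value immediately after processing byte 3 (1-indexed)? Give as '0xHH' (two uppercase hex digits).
Answer: 0xE8

Derivation:
After byte 1 (0xE3): reg=0xA7
After byte 2 (0xF4): reg=0xBE
After byte 3 (0x44): reg=0xE8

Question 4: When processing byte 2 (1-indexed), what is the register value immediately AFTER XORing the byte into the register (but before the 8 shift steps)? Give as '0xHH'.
Register before byte 2: 0xA7
Byte 2: 0xF4
0xA7 XOR 0xF4 = 0x53

Answer: 0x53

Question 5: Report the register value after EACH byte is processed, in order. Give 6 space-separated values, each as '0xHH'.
0xA7 0xBE 0xE8 0x0A 0xB8 0x4E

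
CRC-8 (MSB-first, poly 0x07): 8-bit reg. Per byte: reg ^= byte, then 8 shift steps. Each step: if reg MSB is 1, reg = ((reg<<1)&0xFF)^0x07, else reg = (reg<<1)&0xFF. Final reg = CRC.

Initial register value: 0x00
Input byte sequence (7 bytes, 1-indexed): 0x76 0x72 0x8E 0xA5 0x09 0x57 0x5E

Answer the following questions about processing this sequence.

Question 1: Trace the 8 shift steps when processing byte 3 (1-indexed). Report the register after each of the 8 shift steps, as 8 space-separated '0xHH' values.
Answer: 0x16 0x2C 0x58 0xB0 0x67 0xCE 0x9B 0x31

Derivation:
After byte 1 (0x76): reg=0x45
After byte 2 (0x72): reg=0x85
Register before byte 3: 0x85
After XOR with byte 0x8E: 0x0B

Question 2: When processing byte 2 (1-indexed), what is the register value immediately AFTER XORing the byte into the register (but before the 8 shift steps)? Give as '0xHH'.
Answer: 0x37

Derivation:
Register before byte 2: 0x45
Byte 2: 0x72
0x45 XOR 0x72 = 0x37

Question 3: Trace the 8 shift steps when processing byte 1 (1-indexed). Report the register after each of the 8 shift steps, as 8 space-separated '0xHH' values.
Answer: 0xEC 0xDF 0xB9 0x75 0xEA 0xD3 0xA1 0x45

Derivation:
Register before byte 1: 0x00
After XOR with byte 0x76: 0x76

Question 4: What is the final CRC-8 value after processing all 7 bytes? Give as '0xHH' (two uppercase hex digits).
After byte 1 (0x76): reg=0x45
After byte 2 (0x72): reg=0x85
After byte 3 (0x8E): reg=0x31
After byte 4 (0xA5): reg=0xE5
After byte 5 (0x09): reg=0x8A
After byte 6 (0x57): reg=0x1D
After byte 7 (0x5E): reg=0xCE

Answer: 0xCE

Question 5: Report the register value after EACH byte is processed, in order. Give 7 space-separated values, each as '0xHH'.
0x45 0x85 0x31 0xE5 0x8A 0x1D 0xCE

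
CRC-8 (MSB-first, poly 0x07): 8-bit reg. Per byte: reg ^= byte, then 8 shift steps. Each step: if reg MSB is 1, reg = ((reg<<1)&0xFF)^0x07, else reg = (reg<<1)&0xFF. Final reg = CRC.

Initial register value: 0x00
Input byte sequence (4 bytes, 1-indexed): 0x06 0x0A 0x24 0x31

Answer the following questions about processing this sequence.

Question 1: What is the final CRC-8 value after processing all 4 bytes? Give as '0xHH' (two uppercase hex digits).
Answer: 0x9E

Derivation:
After byte 1 (0x06): reg=0x12
After byte 2 (0x0A): reg=0x48
After byte 3 (0x24): reg=0x03
After byte 4 (0x31): reg=0x9E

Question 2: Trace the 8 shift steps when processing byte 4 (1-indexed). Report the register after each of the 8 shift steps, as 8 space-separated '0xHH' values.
After byte 1 (0x06): reg=0x12
After byte 2 (0x0A): reg=0x48
After byte 3 (0x24): reg=0x03
Register before byte 4: 0x03
After XOR with byte 0x31: 0x32

Answer: 0x64 0xC8 0x97 0x29 0x52 0xA4 0x4F 0x9E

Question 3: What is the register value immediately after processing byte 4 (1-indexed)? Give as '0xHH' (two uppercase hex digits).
Answer: 0x9E

Derivation:
After byte 1 (0x06): reg=0x12
After byte 2 (0x0A): reg=0x48
After byte 3 (0x24): reg=0x03
After byte 4 (0x31): reg=0x9E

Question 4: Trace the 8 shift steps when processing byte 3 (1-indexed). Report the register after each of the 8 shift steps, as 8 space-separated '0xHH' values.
After byte 1 (0x06): reg=0x12
After byte 2 (0x0A): reg=0x48
Register before byte 3: 0x48
After XOR with byte 0x24: 0x6C

Answer: 0xD8 0xB7 0x69 0xD2 0xA3 0x41 0x82 0x03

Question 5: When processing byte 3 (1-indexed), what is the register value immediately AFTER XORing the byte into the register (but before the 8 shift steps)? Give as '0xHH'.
Answer: 0x6C

Derivation:
Register before byte 3: 0x48
Byte 3: 0x24
0x48 XOR 0x24 = 0x6C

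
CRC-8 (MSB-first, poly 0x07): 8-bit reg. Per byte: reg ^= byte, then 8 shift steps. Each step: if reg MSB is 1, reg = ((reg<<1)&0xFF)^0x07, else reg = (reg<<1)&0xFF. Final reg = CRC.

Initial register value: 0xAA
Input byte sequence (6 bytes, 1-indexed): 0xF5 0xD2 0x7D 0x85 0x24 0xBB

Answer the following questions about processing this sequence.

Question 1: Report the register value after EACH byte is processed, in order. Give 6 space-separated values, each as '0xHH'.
0x9A 0xFF 0x87 0x0E 0xD6 0x04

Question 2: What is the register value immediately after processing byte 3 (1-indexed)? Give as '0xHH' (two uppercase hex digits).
Answer: 0x87

Derivation:
After byte 1 (0xF5): reg=0x9A
After byte 2 (0xD2): reg=0xFF
After byte 3 (0x7D): reg=0x87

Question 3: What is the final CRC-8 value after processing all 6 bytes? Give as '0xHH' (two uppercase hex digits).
After byte 1 (0xF5): reg=0x9A
After byte 2 (0xD2): reg=0xFF
After byte 3 (0x7D): reg=0x87
After byte 4 (0x85): reg=0x0E
After byte 5 (0x24): reg=0xD6
After byte 6 (0xBB): reg=0x04

Answer: 0x04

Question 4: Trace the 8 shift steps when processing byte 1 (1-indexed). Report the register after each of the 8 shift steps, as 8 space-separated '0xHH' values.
Answer: 0xBE 0x7B 0xF6 0xEB 0xD1 0xA5 0x4D 0x9A

Derivation:
Register before byte 1: 0xAA
After XOR with byte 0xF5: 0x5F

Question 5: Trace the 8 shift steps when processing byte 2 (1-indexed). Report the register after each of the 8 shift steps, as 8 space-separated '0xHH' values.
After byte 1 (0xF5): reg=0x9A
Register before byte 2: 0x9A
After XOR with byte 0xD2: 0x48

Answer: 0x90 0x27 0x4E 0x9C 0x3F 0x7E 0xFC 0xFF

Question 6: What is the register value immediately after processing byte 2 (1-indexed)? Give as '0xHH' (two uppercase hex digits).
After byte 1 (0xF5): reg=0x9A
After byte 2 (0xD2): reg=0xFF

Answer: 0xFF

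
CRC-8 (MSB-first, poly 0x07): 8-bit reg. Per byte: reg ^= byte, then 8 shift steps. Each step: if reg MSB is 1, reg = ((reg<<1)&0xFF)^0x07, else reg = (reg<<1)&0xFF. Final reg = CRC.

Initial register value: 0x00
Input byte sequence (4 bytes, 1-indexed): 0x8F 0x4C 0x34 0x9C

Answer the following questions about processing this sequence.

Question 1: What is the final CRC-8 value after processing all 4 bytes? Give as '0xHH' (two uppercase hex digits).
Answer: 0xEF

Derivation:
After byte 1 (0x8F): reg=0xA4
After byte 2 (0x4C): reg=0x96
After byte 3 (0x34): reg=0x67
After byte 4 (0x9C): reg=0xEF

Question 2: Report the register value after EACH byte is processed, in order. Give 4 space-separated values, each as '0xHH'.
0xA4 0x96 0x67 0xEF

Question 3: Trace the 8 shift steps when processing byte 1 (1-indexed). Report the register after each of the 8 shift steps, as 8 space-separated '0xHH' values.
Answer: 0x19 0x32 0x64 0xC8 0x97 0x29 0x52 0xA4

Derivation:
Register before byte 1: 0x00
After XOR with byte 0x8F: 0x8F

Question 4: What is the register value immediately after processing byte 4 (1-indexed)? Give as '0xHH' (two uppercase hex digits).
After byte 1 (0x8F): reg=0xA4
After byte 2 (0x4C): reg=0x96
After byte 3 (0x34): reg=0x67
After byte 4 (0x9C): reg=0xEF

Answer: 0xEF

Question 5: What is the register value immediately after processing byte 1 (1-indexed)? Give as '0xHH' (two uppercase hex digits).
After byte 1 (0x8F): reg=0xA4

Answer: 0xA4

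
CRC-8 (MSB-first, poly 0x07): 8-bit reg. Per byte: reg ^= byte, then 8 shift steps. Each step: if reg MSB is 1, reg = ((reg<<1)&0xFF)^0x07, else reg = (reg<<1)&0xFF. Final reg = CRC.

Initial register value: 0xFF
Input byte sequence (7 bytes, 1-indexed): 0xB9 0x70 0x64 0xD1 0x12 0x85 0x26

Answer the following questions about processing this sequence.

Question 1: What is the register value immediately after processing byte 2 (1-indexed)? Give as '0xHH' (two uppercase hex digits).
Answer: 0x72

Derivation:
After byte 1 (0xB9): reg=0xD5
After byte 2 (0x70): reg=0x72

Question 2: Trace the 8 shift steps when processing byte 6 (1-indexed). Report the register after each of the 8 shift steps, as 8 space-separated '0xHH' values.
Answer: 0x11 0x22 0x44 0x88 0x17 0x2E 0x5C 0xB8

Derivation:
After byte 1 (0xB9): reg=0xD5
After byte 2 (0x70): reg=0x72
After byte 3 (0x64): reg=0x62
After byte 4 (0xD1): reg=0x10
After byte 5 (0x12): reg=0x0E
Register before byte 6: 0x0E
After XOR with byte 0x85: 0x8B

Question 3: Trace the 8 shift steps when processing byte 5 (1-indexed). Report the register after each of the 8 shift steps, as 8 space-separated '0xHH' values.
After byte 1 (0xB9): reg=0xD5
After byte 2 (0x70): reg=0x72
After byte 3 (0x64): reg=0x62
After byte 4 (0xD1): reg=0x10
Register before byte 5: 0x10
After XOR with byte 0x12: 0x02

Answer: 0x04 0x08 0x10 0x20 0x40 0x80 0x07 0x0E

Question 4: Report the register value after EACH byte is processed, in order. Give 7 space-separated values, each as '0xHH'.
0xD5 0x72 0x62 0x10 0x0E 0xB8 0xD3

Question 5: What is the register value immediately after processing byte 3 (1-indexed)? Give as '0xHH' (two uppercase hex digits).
After byte 1 (0xB9): reg=0xD5
After byte 2 (0x70): reg=0x72
After byte 3 (0x64): reg=0x62

Answer: 0x62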